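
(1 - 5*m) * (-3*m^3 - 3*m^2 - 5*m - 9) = 15*m^4 + 12*m^3 + 22*m^2 + 40*m - 9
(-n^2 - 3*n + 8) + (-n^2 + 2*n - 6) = -2*n^2 - n + 2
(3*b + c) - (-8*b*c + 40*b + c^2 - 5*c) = 8*b*c - 37*b - c^2 + 6*c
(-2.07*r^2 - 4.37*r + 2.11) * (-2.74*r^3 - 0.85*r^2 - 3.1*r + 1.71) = 5.6718*r^5 + 13.7333*r^4 + 4.3501*r^3 + 8.2138*r^2 - 14.0137*r + 3.6081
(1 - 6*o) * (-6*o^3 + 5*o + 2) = 36*o^4 - 6*o^3 - 30*o^2 - 7*o + 2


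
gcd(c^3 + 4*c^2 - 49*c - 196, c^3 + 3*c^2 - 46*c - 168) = c^2 - 3*c - 28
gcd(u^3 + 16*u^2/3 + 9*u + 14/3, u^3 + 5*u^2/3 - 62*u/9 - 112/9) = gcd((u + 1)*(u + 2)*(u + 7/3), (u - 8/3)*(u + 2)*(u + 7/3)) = u^2 + 13*u/3 + 14/3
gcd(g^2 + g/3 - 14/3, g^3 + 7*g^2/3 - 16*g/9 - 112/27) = g + 7/3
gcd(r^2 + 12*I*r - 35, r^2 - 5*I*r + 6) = 1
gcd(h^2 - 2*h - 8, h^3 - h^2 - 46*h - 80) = h + 2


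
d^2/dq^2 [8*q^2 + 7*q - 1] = 16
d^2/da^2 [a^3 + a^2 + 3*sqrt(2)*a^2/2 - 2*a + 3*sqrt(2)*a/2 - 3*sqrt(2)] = 6*a + 2 + 3*sqrt(2)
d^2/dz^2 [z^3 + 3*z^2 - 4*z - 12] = 6*z + 6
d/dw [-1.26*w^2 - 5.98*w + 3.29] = -2.52*w - 5.98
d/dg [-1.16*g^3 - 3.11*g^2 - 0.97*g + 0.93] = -3.48*g^2 - 6.22*g - 0.97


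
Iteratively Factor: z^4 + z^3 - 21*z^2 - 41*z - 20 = (z + 4)*(z^3 - 3*z^2 - 9*z - 5) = (z + 1)*(z + 4)*(z^2 - 4*z - 5) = (z + 1)^2*(z + 4)*(z - 5)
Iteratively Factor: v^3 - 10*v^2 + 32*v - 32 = (v - 4)*(v^2 - 6*v + 8) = (v - 4)^2*(v - 2)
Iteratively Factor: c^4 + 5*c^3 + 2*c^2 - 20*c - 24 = (c - 2)*(c^3 + 7*c^2 + 16*c + 12) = (c - 2)*(c + 3)*(c^2 + 4*c + 4) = (c - 2)*(c + 2)*(c + 3)*(c + 2)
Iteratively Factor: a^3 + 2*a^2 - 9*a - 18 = (a + 3)*(a^2 - a - 6) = (a + 2)*(a + 3)*(a - 3)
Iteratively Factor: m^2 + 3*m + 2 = (m + 2)*(m + 1)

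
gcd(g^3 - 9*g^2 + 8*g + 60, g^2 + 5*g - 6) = 1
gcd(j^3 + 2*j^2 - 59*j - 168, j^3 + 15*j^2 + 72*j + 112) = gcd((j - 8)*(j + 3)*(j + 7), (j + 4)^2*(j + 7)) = j + 7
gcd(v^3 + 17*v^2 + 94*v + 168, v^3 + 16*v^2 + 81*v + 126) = v^2 + 13*v + 42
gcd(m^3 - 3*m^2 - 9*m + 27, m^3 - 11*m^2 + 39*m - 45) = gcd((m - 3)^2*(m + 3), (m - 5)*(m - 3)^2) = m^2 - 6*m + 9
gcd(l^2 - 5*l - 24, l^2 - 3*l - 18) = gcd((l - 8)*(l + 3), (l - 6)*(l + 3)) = l + 3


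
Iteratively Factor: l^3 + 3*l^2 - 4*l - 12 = (l + 3)*(l^2 - 4) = (l + 2)*(l + 3)*(l - 2)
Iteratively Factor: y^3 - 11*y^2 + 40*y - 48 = (y - 4)*(y^2 - 7*y + 12) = (y - 4)^2*(y - 3)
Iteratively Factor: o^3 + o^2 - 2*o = (o - 1)*(o^2 + 2*o) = (o - 1)*(o + 2)*(o)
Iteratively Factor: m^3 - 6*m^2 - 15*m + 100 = (m - 5)*(m^2 - m - 20) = (m - 5)^2*(m + 4)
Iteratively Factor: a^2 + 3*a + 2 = (a + 2)*(a + 1)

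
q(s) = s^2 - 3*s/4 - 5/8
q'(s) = 2*s - 3/4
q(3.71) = 10.36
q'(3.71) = 6.67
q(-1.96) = 4.69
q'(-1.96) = -4.67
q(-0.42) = -0.13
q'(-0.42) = -1.59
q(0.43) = -0.76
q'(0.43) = 0.11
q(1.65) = 0.86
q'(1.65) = 2.55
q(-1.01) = 1.15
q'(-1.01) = -2.77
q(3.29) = 7.73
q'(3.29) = 5.83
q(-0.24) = -0.39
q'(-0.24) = -1.23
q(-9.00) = 87.12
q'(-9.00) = -18.75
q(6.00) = 30.88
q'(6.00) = 11.25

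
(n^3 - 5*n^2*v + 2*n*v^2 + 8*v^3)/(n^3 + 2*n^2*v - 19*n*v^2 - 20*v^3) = (n - 2*v)/(n + 5*v)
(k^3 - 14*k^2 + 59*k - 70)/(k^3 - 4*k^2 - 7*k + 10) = (k^2 - 9*k + 14)/(k^2 + k - 2)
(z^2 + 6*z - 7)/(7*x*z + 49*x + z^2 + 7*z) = (z - 1)/(7*x + z)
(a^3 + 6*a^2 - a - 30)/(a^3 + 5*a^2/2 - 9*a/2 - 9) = 2*(a + 5)/(2*a + 3)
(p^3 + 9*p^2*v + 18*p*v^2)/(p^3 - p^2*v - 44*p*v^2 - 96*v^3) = p*(p + 6*v)/(p^2 - 4*p*v - 32*v^2)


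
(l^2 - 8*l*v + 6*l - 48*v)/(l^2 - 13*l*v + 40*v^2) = (-l - 6)/(-l + 5*v)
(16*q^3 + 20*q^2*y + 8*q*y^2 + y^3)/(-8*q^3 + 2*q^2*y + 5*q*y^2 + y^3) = (2*q + y)/(-q + y)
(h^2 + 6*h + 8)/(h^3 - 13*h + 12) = (h + 2)/(h^2 - 4*h + 3)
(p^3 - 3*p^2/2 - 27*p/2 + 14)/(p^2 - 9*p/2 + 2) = (2*p^2 + 5*p - 7)/(2*p - 1)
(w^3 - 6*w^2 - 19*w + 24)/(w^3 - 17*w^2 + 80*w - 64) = (w + 3)/(w - 8)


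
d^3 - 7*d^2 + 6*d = d*(d - 6)*(d - 1)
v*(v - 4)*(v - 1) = v^3 - 5*v^2 + 4*v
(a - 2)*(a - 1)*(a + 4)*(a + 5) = a^4 + 6*a^3 - 5*a^2 - 42*a + 40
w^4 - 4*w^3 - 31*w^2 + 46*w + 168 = (w - 7)*(w - 3)*(w + 2)*(w + 4)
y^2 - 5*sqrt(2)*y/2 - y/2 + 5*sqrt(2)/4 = (y - 1/2)*(y - 5*sqrt(2)/2)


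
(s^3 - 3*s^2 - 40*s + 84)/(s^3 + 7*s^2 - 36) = (s - 7)/(s + 3)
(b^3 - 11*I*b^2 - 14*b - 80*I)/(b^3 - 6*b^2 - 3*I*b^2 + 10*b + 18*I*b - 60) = (b - 8*I)/(b - 6)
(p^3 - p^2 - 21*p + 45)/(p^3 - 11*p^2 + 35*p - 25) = (p^3 - p^2 - 21*p + 45)/(p^3 - 11*p^2 + 35*p - 25)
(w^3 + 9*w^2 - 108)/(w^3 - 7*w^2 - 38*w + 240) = (w^2 + 3*w - 18)/(w^2 - 13*w + 40)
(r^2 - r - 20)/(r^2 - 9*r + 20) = (r + 4)/(r - 4)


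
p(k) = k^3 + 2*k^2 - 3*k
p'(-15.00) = 612.00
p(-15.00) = -2880.00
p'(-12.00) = 381.00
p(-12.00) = -1404.00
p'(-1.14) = -3.66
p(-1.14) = 4.54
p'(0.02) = -2.92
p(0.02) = -0.06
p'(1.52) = 10.01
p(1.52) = 3.57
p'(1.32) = 7.51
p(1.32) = 1.82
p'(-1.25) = -3.31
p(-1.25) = 4.92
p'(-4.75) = 45.69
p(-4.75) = -47.80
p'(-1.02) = -3.96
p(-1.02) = 4.08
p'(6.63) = 155.39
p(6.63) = 359.46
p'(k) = 3*k^2 + 4*k - 3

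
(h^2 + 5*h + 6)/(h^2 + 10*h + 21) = (h + 2)/(h + 7)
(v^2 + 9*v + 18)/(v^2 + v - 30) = (v + 3)/(v - 5)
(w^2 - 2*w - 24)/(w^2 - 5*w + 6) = (w^2 - 2*w - 24)/(w^2 - 5*w + 6)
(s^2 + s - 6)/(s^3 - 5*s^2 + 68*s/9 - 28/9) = 9*(s + 3)/(9*s^2 - 27*s + 14)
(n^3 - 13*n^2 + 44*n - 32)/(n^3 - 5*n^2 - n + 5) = (n^2 - 12*n + 32)/(n^2 - 4*n - 5)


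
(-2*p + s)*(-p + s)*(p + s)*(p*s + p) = 2*p^4*s + 2*p^4 - p^3*s^2 - p^3*s - 2*p^2*s^3 - 2*p^2*s^2 + p*s^4 + p*s^3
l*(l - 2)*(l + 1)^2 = l^4 - 3*l^2 - 2*l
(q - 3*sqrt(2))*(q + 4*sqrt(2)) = q^2 + sqrt(2)*q - 24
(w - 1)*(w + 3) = w^2 + 2*w - 3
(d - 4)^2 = d^2 - 8*d + 16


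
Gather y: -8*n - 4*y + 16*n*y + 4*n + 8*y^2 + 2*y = -4*n + 8*y^2 + y*(16*n - 2)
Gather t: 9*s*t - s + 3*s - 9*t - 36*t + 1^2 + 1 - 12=2*s + t*(9*s - 45) - 10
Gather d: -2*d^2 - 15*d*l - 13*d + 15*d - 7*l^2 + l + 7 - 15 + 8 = -2*d^2 + d*(2 - 15*l) - 7*l^2 + l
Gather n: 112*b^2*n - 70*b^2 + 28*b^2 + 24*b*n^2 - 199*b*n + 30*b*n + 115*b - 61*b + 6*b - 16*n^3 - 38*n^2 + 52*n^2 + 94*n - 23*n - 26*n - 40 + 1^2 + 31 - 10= -42*b^2 + 60*b - 16*n^3 + n^2*(24*b + 14) + n*(112*b^2 - 169*b + 45) - 18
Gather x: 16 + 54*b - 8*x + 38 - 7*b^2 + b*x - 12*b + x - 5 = -7*b^2 + 42*b + x*(b - 7) + 49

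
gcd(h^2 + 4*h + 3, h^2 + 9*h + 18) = h + 3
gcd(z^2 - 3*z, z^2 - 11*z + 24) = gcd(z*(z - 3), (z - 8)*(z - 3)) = z - 3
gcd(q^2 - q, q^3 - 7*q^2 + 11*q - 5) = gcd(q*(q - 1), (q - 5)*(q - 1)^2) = q - 1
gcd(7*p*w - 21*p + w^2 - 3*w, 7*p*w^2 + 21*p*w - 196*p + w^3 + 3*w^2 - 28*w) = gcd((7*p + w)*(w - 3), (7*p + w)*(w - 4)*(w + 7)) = 7*p + w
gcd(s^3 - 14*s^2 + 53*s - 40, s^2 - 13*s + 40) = s^2 - 13*s + 40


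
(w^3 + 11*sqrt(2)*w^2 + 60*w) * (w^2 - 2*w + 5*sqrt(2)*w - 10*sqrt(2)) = w^5 - 2*w^4 + 16*sqrt(2)*w^4 - 32*sqrt(2)*w^3 + 170*w^3 - 340*w^2 + 300*sqrt(2)*w^2 - 600*sqrt(2)*w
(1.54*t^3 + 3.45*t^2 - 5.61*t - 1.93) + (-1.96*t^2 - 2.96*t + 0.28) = 1.54*t^3 + 1.49*t^2 - 8.57*t - 1.65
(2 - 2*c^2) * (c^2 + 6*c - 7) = -2*c^4 - 12*c^3 + 16*c^2 + 12*c - 14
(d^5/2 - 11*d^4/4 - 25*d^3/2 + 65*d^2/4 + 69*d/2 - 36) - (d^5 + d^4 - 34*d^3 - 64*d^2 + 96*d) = -d^5/2 - 15*d^4/4 + 43*d^3/2 + 321*d^2/4 - 123*d/2 - 36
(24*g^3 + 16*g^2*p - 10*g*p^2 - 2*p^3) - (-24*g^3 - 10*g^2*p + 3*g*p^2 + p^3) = 48*g^3 + 26*g^2*p - 13*g*p^2 - 3*p^3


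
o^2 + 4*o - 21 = (o - 3)*(o + 7)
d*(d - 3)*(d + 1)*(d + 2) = d^4 - 7*d^2 - 6*d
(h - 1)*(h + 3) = h^2 + 2*h - 3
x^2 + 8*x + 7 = (x + 1)*(x + 7)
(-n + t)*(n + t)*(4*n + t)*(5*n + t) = -20*n^4 - 9*n^3*t + 19*n^2*t^2 + 9*n*t^3 + t^4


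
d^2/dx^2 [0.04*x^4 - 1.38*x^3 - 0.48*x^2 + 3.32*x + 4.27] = 0.48*x^2 - 8.28*x - 0.96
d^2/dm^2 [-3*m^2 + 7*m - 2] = -6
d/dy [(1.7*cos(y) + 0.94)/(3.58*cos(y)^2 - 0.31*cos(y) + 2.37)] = (6.086*cos(y)^2 + 6.7304*cos(y) - 4.3204)*sin(y)/(12.8164*cos(y)^4 - 2.2196*cos(y)^3 + 17.0653*cos(y)^2 - 1.4694*cos(y) + 5.6169)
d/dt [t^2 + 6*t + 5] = 2*t + 6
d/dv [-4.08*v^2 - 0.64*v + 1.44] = -8.16*v - 0.64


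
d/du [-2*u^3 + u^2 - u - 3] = -6*u^2 + 2*u - 1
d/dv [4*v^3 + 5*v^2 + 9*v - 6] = 12*v^2 + 10*v + 9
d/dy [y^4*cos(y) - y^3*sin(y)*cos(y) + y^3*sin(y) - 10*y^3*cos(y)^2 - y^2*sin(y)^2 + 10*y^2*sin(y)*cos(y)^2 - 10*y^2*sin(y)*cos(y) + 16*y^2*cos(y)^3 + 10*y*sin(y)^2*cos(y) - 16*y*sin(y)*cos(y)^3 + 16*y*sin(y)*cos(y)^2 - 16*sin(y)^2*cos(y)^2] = -y^4*sin(y) + 10*y^3*sin(2*y) + 5*y^3*cos(y) - y^3*cos(2*y) - 9*y^2*sin(y) - 5*y^2*sin(2*y)/2 - 12*y^2*sin(3*y) + 5*y^2*cos(y)/2 - 25*y^2*cos(2*y) + 15*y^2*cos(3*y)/2 - 15*y^2 + 5*y*sin(y)/2 - 10*y*sin(2*y) + 25*y*sin(3*y)/2 + 28*y*cos(y) - 16*y*cos(2*y)^2 - 7*y*cos(2*y) + 20*y*cos(3*y) + 7*y + 4*sin(y) - 4*sin(2*y) + 4*sin(3*y) - 10*sin(4*y) + 5*cos(y)/2 - 5*cos(3*y)/2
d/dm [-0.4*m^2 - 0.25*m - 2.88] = -0.8*m - 0.25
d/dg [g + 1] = 1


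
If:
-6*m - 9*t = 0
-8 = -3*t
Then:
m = -4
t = 8/3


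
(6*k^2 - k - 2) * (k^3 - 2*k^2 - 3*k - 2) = 6*k^5 - 13*k^4 - 18*k^3 - 5*k^2 + 8*k + 4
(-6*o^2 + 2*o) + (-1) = -6*o^2 + 2*o - 1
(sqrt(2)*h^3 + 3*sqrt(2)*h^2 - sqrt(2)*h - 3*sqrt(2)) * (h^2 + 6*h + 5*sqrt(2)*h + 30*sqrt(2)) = sqrt(2)*h^5 + 10*h^4 + 9*sqrt(2)*h^4 + 17*sqrt(2)*h^3 + 90*h^3 - 9*sqrt(2)*h^2 + 170*h^2 - 90*h - 18*sqrt(2)*h - 180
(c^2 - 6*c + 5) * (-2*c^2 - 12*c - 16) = -2*c^4 + 46*c^2 + 36*c - 80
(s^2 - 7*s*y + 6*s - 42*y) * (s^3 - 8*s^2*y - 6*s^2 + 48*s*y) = s^5 - 15*s^4*y + 56*s^3*y^2 - 36*s^3 + 540*s^2*y - 2016*s*y^2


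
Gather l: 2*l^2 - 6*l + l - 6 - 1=2*l^2 - 5*l - 7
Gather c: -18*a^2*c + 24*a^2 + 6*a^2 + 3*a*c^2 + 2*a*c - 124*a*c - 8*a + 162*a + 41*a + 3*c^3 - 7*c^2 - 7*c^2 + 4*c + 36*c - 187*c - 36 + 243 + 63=30*a^2 + 195*a + 3*c^3 + c^2*(3*a - 14) + c*(-18*a^2 - 122*a - 147) + 270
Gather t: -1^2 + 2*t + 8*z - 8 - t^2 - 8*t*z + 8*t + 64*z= -t^2 + t*(10 - 8*z) + 72*z - 9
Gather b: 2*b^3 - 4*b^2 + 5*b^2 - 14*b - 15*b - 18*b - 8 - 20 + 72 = 2*b^3 + b^2 - 47*b + 44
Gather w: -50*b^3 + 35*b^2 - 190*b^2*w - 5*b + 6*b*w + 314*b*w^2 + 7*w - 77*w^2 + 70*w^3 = -50*b^3 + 35*b^2 - 5*b + 70*w^3 + w^2*(314*b - 77) + w*(-190*b^2 + 6*b + 7)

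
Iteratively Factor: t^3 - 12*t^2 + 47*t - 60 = (t - 5)*(t^2 - 7*t + 12) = (t - 5)*(t - 3)*(t - 4)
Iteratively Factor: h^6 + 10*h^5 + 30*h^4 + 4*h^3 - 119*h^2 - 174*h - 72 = (h + 4)*(h^5 + 6*h^4 + 6*h^3 - 20*h^2 - 39*h - 18) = (h + 1)*(h + 4)*(h^4 + 5*h^3 + h^2 - 21*h - 18) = (h + 1)*(h + 3)*(h + 4)*(h^3 + 2*h^2 - 5*h - 6) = (h - 2)*(h + 1)*(h + 3)*(h + 4)*(h^2 + 4*h + 3) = (h - 2)*(h + 1)^2*(h + 3)*(h + 4)*(h + 3)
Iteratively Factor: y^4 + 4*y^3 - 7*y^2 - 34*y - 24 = (y + 4)*(y^3 - 7*y - 6) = (y + 2)*(y + 4)*(y^2 - 2*y - 3) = (y + 1)*(y + 2)*(y + 4)*(y - 3)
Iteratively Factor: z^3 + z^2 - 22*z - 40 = (z - 5)*(z^2 + 6*z + 8) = (z - 5)*(z + 2)*(z + 4)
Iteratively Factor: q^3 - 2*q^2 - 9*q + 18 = (q - 3)*(q^2 + q - 6) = (q - 3)*(q - 2)*(q + 3)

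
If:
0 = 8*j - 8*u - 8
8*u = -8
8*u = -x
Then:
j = 0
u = -1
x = 8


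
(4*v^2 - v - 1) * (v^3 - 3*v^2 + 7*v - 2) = 4*v^5 - 13*v^4 + 30*v^3 - 12*v^2 - 5*v + 2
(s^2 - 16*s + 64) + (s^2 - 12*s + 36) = 2*s^2 - 28*s + 100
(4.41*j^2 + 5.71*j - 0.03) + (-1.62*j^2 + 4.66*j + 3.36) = 2.79*j^2 + 10.37*j + 3.33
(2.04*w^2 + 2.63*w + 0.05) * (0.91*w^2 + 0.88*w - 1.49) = 1.8564*w^4 + 4.1885*w^3 - 0.6797*w^2 - 3.8747*w - 0.0745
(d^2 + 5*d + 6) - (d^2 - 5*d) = 10*d + 6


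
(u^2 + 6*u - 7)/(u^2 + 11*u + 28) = (u - 1)/(u + 4)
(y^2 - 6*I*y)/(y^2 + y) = (y - 6*I)/(y + 1)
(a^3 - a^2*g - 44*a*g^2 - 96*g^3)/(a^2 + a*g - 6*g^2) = (a^2 - 4*a*g - 32*g^2)/(a - 2*g)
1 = 1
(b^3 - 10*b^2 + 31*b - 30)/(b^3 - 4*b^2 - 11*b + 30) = (b - 3)/(b + 3)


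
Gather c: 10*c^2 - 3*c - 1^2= 10*c^2 - 3*c - 1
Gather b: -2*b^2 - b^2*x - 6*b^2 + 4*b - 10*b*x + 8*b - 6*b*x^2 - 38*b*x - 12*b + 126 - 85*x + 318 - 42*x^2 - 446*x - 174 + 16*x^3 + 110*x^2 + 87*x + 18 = b^2*(-x - 8) + b*(-6*x^2 - 48*x) + 16*x^3 + 68*x^2 - 444*x + 288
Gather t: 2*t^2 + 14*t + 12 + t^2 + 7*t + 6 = 3*t^2 + 21*t + 18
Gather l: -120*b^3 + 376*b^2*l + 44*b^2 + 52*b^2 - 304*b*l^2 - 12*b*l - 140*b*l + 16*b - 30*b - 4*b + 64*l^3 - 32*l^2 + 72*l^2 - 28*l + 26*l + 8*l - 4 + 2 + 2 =-120*b^3 + 96*b^2 - 18*b + 64*l^3 + l^2*(40 - 304*b) + l*(376*b^2 - 152*b + 6)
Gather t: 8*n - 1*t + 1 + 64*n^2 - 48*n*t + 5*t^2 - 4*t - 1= 64*n^2 + 8*n + 5*t^2 + t*(-48*n - 5)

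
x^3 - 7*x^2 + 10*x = x*(x - 5)*(x - 2)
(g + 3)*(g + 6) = g^2 + 9*g + 18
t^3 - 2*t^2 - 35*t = t*(t - 7)*(t + 5)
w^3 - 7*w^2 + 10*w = w*(w - 5)*(w - 2)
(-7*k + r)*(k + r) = -7*k^2 - 6*k*r + r^2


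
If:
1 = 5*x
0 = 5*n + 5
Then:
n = -1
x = 1/5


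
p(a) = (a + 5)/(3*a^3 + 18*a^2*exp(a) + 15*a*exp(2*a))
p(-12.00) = 0.00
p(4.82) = 0.00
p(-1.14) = 3.00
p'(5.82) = -0.00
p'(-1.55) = -6.87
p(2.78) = 0.00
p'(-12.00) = 0.00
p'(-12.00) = 0.00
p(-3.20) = -0.02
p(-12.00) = 0.00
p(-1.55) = -1.13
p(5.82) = 0.00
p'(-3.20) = -0.03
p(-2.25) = -0.11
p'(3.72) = -0.00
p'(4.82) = -0.00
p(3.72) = 0.00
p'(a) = (a + 5)*(-18*a^2*exp(a) - 9*a^2 - 30*a*exp(2*a) - 36*a*exp(a) - 15*exp(2*a))/(3*a^3 + 18*a^2*exp(a) + 15*a*exp(2*a))^2 + 1/(3*a^3 + 18*a^2*exp(a) + 15*a*exp(2*a))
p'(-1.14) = -8.74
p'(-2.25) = -0.24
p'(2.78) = -0.00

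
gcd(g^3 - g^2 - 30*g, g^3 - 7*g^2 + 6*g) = g^2 - 6*g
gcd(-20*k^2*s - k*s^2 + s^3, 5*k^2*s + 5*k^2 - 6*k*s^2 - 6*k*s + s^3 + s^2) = -5*k + s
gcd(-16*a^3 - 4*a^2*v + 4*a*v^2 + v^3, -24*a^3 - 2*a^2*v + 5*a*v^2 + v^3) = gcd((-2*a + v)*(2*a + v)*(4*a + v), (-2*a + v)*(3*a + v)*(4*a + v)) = -8*a^2 + 2*a*v + v^2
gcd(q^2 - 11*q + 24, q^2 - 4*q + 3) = q - 3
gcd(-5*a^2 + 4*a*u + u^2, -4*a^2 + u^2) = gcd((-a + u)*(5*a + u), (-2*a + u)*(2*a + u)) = 1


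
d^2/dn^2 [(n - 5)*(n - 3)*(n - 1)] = 6*n - 18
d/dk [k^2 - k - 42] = 2*k - 1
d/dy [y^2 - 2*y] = 2*y - 2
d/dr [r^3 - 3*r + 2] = 3*r^2 - 3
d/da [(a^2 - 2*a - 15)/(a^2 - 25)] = 2/(a^2 + 10*a + 25)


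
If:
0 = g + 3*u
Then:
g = -3*u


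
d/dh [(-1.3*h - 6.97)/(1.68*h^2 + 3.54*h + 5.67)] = (2.184*h^2 + 23.4192*h + 17.3028)/(2.8224*h^4 + 11.8944*h^3 + 31.5828*h^2 + 40.1436*h + 32.1489)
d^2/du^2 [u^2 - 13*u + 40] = 2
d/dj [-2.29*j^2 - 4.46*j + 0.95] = -4.58*j - 4.46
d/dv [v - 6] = 1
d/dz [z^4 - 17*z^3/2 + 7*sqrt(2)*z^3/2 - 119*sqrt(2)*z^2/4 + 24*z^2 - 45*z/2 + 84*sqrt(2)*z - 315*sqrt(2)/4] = 4*z^3 - 51*z^2/2 + 21*sqrt(2)*z^2/2 - 119*sqrt(2)*z/2 + 48*z - 45/2 + 84*sqrt(2)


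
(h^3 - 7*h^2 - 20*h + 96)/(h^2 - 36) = (h^3 - 7*h^2 - 20*h + 96)/(h^2 - 36)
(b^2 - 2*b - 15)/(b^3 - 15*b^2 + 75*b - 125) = (b + 3)/(b^2 - 10*b + 25)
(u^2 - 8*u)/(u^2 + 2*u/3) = 3*(u - 8)/(3*u + 2)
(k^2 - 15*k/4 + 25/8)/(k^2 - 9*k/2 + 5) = (k - 5/4)/(k - 2)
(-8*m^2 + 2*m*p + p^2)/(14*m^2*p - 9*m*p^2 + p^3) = (4*m + p)/(p*(-7*m + p))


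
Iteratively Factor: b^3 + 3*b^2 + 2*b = (b)*(b^2 + 3*b + 2) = b*(b + 1)*(b + 2)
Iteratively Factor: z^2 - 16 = (z - 4)*(z + 4)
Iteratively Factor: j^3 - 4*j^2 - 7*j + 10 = (j - 5)*(j^2 + j - 2) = (j - 5)*(j + 2)*(j - 1)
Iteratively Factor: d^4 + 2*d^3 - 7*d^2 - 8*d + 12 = (d + 2)*(d^3 - 7*d + 6) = (d + 2)*(d + 3)*(d^2 - 3*d + 2) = (d - 2)*(d + 2)*(d + 3)*(d - 1)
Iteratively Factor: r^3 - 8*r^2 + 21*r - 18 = (r - 3)*(r^2 - 5*r + 6) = (r - 3)*(r - 2)*(r - 3)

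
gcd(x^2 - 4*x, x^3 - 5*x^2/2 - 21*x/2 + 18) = x - 4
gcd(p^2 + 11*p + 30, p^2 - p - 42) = p + 6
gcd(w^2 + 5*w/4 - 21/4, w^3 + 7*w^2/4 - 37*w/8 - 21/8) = w^2 + 5*w/4 - 21/4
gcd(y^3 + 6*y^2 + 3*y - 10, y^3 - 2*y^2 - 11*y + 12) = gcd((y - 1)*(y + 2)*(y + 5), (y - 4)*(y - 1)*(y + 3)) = y - 1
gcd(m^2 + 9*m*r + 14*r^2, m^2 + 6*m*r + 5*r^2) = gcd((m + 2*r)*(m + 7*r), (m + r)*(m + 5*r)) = 1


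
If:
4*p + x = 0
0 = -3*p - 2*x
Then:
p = 0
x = 0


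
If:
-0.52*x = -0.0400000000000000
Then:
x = 0.08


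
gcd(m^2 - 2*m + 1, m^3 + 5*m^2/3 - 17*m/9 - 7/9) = m - 1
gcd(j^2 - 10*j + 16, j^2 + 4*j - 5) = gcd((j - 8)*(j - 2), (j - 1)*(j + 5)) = 1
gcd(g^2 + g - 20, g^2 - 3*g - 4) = g - 4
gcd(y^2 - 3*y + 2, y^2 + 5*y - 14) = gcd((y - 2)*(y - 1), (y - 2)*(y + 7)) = y - 2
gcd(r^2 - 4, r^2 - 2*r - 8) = r + 2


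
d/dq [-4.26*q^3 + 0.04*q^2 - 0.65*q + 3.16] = -12.78*q^2 + 0.08*q - 0.65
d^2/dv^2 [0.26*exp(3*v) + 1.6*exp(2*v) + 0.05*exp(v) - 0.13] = (2.34*exp(2*v) + 6.4*exp(v) + 0.05)*exp(v)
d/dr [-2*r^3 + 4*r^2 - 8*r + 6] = -6*r^2 + 8*r - 8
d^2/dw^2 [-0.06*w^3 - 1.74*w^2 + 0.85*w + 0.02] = -0.36*w - 3.48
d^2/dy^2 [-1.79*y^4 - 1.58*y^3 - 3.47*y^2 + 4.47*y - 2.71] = -21.48*y^2 - 9.48*y - 6.94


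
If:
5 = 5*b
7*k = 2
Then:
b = 1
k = 2/7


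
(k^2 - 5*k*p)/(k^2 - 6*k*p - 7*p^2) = k*(-k + 5*p)/(-k^2 + 6*k*p + 7*p^2)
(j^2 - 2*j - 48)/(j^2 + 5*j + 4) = (j^2 - 2*j - 48)/(j^2 + 5*j + 4)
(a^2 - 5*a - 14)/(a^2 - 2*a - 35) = (a + 2)/(a + 5)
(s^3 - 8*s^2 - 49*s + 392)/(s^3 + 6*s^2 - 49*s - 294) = (s - 8)/(s + 6)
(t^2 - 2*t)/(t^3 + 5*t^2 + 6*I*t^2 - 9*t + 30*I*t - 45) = t*(t - 2)/(t^3 + t^2*(5 + 6*I) + 3*t*(-3 + 10*I) - 45)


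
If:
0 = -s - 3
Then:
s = -3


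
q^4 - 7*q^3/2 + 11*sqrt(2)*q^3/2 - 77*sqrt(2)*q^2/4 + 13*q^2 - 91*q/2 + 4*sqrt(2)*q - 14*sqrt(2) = (q - 7/2)*(q + sqrt(2)/2)*(q + sqrt(2))*(q + 4*sqrt(2))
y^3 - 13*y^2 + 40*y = y*(y - 8)*(y - 5)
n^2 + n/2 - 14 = (n - 7/2)*(n + 4)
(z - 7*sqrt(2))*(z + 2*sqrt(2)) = z^2 - 5*sqrt(2)*z - 28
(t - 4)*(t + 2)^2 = t^3 - 12*t - 16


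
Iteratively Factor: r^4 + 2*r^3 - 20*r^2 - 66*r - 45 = (r + 3)*(r^3 - r^2 - 17*r - 15) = (r - 5)*(r + 3)*(r^2 + 4*r + 3) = (r - 5)*(r + 3)^2*(r + 1)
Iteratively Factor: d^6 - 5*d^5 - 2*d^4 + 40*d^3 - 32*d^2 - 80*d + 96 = (d - 2)*(d^5 - 3*d^4 - 8*d^3 + 24*d^2 + 16*d - 48) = (d - 2)^2*(d^4 - d^3 - 10*d^2 + 4*d + 24) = (d - 2)^2*(d + 2)*(d^3 - 3*d^2 - 4*d + 12) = (d - 2)^3*(d + 2)*(d^2 - d - 6) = (d - 3)*(d - 2)^3*(d + 2)*(d + 2)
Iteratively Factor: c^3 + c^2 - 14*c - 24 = (c - 4)*(c^2 + 5*c + 6) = (c - 4)*(c + 3)*(c + 2)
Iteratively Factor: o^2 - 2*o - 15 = (o - 5)*(o + 3)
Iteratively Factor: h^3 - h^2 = (h - 1)*(h^2) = h*(h - 1)*(h)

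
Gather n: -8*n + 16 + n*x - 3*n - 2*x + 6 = n*(x - 11) - 2*x + 22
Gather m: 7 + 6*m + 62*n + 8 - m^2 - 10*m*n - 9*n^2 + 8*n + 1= -m^2 + m*(6 - 10*n) - 9*n^2 + 70*n + 16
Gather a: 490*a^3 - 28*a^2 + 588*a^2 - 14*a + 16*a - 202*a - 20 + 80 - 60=490*a^3 + 560*a^2 - 200*a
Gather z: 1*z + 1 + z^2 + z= z^2 + 2*z + 1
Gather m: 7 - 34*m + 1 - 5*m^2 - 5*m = -5*m^2 - 39*m + 8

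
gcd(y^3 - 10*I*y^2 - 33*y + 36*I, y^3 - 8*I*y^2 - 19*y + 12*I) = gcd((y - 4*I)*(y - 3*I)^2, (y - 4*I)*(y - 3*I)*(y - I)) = y^2 - 7*I*y - 12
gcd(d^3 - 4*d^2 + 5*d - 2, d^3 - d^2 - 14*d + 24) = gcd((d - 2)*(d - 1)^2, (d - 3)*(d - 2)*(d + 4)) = d - 2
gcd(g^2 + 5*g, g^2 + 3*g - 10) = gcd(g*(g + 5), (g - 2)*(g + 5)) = g + 5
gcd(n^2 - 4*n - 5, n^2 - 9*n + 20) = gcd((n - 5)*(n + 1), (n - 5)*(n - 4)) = n - 5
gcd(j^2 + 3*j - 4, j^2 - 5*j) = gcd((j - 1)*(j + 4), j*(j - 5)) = 1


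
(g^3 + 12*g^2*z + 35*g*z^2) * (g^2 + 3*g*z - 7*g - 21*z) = g^5 + 15*g^4*z - 7*g^4 + 71*g^3*z^2 - 105*g^3*z + 105*g^2*z^3 - 497*g^2*z^2 - 735*g*z^3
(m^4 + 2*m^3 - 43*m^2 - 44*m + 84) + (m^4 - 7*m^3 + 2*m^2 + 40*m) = 2*m^4 - 5*m^3 - 41*m^2 - 4*m + 84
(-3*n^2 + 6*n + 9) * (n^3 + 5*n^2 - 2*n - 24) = -3*n^5 - 9*n^4 + 45*n^3 + 105*n^2 - 162*n - 216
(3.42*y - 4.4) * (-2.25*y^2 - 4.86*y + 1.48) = -7.695*y^3 - 6.7212*y^2 + 26.4456*y - 6.512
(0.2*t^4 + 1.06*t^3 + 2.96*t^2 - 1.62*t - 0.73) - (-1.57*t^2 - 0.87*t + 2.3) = 0.2*t^4 + 1.06*t^3 + 4.53*t^2 - 0.75*t - 3.03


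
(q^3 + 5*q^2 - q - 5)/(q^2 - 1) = q + 5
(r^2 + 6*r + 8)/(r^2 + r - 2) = (r + 4)/(r - 1)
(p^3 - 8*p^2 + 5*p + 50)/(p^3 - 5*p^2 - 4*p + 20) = (p - 5)/(p - 2)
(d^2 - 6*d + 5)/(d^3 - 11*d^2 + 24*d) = (d^2 - 6*d + 5)/(d*(d^2 - 11*d + 24))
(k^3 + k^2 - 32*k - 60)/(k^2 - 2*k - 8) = (k^2 - k - 30)/(k - 4)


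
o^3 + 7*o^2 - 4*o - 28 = (o - 2)*(o + 2)*(o + 7)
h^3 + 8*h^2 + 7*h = h*(h + 1)*(h + 7)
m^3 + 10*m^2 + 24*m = m*(m + 4)*(m + 6)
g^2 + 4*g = g*(g + 4)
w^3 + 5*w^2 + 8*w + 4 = (w + 1)*(w + 2)^2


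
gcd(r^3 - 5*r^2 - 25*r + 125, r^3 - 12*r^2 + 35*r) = r - 5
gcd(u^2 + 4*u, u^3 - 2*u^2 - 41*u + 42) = 1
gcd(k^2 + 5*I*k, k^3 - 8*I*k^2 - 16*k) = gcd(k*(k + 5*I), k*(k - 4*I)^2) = k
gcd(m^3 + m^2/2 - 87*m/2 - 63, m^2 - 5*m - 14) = m - 7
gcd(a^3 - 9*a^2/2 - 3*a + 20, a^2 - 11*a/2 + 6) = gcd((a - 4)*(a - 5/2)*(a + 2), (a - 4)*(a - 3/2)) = a - 4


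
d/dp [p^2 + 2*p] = 2*p + 2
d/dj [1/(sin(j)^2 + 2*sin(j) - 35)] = -2*(sin(j) + 1)*cos(j)/(sin(j)^2 + 2*sin(j) - 35)^2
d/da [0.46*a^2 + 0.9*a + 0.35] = 0.92*a + 0.9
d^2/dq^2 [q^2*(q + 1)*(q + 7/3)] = 12*q^2 + 20*q + 14/3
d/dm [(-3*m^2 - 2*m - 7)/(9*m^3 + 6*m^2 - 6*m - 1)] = (27*m^4 + 36*m^3 + 219*m^2 + 90*m - 40)/(81*m^6 + 108*m^5 - 72*m^4 - 90*m^3 + 24*m^2 + 12*m + 1)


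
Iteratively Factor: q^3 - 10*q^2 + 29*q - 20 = (q - 4)*(q^2 - 6*q + 5) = (q - 4)*(q - 1)*(q - 5)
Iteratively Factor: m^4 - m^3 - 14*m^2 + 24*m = (m - 3)*(m^3 + 2*m^2 - 8*m) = (m - 3)*(m + 4)*(m^2 - 2*m) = m*(m - 3)*(m + 4)*(m - 2)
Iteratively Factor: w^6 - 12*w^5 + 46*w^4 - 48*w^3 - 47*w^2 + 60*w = (w - 4)*(w^5 - 8*w^4 + 14*w^3 + 8*w^2 - 15*w) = w*(w - 4)*(w^4 - 8*w^3 + 14*w^2 + 8*w - 15) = w*(w - 4)*(w - 1)*(w^3 - 7*w^2 + 7*w + 15) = w*(w - 4)*(w - 3)*(w - 1)*(w^2 - 4*w - 5) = w*(w - 5)*(w - 4)*(w - 3)*(w - 1)*(w + 1)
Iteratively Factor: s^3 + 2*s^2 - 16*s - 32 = (s + 2)*(s^2 - 16) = (s + 2)*(s + 4)*(s - 4)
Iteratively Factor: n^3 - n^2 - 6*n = (n)*(n^2 - n - 6) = n*(n - 3)*(n + 2)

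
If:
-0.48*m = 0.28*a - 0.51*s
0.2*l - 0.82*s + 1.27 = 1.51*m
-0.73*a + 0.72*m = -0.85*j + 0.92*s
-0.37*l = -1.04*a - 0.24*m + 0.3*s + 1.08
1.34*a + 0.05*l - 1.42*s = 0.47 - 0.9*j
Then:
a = 0.49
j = 0.77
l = -1.79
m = 0.30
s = 0.55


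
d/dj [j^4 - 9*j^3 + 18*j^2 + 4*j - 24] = 4*j^3 - 27*j^2 + 36*j + 4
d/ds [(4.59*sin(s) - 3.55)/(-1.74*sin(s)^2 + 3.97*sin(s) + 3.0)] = (7.9866*sin(s)^2 - 12.354*sin(s) + 27.8635)*cos(s)/(3.0276*sin(s)^4 - 13.8156*sin(s)^3 + 5.3209*sin(s)^2 + 23.82*sin(s) + 9.0)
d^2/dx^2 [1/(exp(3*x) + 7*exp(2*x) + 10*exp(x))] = (-(exp(2*x) + 7*exp(x) + 10)*(9*exp(2*x) + 28*exp(x) + 10) + 2*(3*exp(2*x) + 14*exp(x) + 10)^2)*exp(-x)/(exp(2*x) + 7*exp(x) + 10)^3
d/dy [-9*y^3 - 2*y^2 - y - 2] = -27*y^2 - 4*y - 1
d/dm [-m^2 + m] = 1 - 2*m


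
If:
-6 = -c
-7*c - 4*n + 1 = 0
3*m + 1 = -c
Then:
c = 6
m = -7/3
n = -41/4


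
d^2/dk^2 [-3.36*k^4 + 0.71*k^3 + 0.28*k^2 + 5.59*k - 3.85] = -40.32*k^2 + 4.26*k + 0.56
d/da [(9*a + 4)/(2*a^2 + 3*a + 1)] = (18*a^2 + 27*a - (4*a + 3)*(9*a + 4) + 9)/(2*a^2 + 3*a + 1)^2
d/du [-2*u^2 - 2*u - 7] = -4*u - 2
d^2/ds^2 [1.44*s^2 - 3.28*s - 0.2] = 2.88000000000000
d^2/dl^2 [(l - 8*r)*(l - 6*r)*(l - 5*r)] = 6*l - 38*r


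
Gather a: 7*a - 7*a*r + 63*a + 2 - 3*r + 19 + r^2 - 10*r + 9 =a*(70 - 7*r) + r^2 - 13*r + 30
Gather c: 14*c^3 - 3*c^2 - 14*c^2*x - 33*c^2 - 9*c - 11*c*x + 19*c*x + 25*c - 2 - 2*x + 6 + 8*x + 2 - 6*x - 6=14*c^3 + c^2*(-14*x - 36) + c*(8*x + 16)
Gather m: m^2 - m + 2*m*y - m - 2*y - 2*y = m^2 + m*(2*y - 2) - 4*y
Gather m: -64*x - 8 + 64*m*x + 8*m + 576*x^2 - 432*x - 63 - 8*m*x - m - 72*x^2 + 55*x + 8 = m*(56*x + 7) + 504*x^2 - 441*x - 63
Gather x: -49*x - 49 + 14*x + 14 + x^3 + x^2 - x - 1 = x^3 + x^2 - 36*x - 36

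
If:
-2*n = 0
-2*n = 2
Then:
No Solution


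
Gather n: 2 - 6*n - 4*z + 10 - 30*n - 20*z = -36*n - 24*z + 12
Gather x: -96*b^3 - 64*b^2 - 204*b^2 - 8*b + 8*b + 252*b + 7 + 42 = -96*b^3 - 268*b^2 + 252*b + 49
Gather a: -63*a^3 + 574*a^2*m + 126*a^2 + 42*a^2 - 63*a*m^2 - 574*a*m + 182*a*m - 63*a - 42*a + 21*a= -63*a^3 + a^2*(574*m + 168) + a*(-63*m^2 - 392*m - 84)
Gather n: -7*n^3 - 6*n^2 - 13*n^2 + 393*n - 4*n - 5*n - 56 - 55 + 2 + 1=-7*n^3 - 19*n^2 + 384*n - 108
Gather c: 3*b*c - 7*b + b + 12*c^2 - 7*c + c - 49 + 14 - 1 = -6*b + 12*c^2 + c*(3*b - 6) - 36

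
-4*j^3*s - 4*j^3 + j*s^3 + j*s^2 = (-2*j + s)*(2*j + s)*(j*s + j)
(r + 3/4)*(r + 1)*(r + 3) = r^3 + 19*r^2/4 + 6*r + 9/4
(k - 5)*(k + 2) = k^2 - 3*k - 10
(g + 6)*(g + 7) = g^2 + 13*g + 42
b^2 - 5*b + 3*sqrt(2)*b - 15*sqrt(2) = (b - 5)*(b + 3*sqrt(2))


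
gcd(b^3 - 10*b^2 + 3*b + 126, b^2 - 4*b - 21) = b^2 - 4*b - 21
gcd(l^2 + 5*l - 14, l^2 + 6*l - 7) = l + 7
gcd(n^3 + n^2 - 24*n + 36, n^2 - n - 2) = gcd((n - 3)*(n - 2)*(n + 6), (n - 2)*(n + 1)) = n - 2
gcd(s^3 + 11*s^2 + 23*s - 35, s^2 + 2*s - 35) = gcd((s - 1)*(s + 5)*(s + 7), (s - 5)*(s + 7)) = s + 7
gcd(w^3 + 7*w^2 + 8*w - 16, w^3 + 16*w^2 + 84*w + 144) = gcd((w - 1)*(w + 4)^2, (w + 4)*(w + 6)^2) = w + 4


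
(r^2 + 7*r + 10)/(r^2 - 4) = (r + 5)/(r - 2)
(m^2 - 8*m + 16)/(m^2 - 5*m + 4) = (m - 4)/(m - 1)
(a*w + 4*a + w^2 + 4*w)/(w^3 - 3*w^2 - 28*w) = (a + w)/(w*(w - 7))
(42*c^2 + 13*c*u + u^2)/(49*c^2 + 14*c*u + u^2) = (6*c + u)/(7*c + u)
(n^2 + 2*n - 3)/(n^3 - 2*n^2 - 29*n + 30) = (n + 3)/(n^2 - n - 30)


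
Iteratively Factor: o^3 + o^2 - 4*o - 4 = (o + 1)*(o^2 - 4) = (o + 1)*(o + 2)*(o - 2)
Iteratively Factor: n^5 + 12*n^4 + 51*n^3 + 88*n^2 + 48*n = (n + 4)*(n^4 + 8*n^3 + 19*n^2 + 12*n) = (n + 4)^2*(n^3 + 4*n^2 + 3*n) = (n + 1)*(n + 4)^2*(n^2 + 3*n) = n*(n + 1)*(n + 4)^2*(n + 3)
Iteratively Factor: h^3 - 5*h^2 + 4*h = (h - 1)*(h^2 - 4*h) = h*(h - 1)*(h - 4)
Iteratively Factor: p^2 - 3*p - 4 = (p - 4)*(p + 1)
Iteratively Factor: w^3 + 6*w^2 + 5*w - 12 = (w - 1)*(w^2 + 7*w + 12) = (w - 1)*(w + 3)*(w + 4)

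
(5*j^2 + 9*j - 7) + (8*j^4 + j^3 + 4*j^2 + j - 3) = 8*j^4 + j^3 + 9*j^2 + 10*j - 10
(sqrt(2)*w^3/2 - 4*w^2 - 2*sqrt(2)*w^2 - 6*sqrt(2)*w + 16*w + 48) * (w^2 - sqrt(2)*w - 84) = sqrt(2)*w^5/2 - 5*w^4 - 2*sqrt(2)*w^4 - 44*sqrt(2)*w^3 + 20*w^3 + 152*sqrt(2)*w^2 + 396*w^2 - 1344*w + 456*sqrt(2)*w - 4032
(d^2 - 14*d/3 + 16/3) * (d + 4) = d^3 - 2*d^2/3 - 40*d/3 + 64/3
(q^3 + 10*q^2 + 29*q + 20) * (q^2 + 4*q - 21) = q^5 + 14*q^4 + 48*q^3 - 74*q^2 - 529*q - 420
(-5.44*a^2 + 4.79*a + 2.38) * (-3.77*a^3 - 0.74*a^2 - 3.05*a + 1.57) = 20.5088*a^5 - 14.0327*a^4 + 4.0748*a^3 - 24.9115*a^2 + 0.261300000000001*a + 3.7366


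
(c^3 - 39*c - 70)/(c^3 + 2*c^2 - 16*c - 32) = (c^2 - 2*c - 35)/(c^2 - 16)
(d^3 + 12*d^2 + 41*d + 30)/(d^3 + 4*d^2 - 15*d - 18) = (d + 5)/(d - 3)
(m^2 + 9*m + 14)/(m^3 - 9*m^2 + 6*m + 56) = (m + 7)/(m^2 - 11*m + 28)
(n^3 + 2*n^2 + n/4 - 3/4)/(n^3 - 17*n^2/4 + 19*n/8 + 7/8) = 2*(4*n^3 + 8*n^2 + n - 3)/(8*n^3 - 34*n^2 + 19*n + 7)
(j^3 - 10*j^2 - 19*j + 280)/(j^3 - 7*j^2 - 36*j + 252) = (j^2 - 3*j - 40)/(j^2 - 36)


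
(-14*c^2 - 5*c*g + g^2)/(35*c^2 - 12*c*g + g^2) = (-2*c - g)/(5*c - g)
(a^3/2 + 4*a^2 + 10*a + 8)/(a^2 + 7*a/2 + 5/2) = (a^3 + 8*a^2 + 20*a + 16)/(2*a^2 + 7*a + 5)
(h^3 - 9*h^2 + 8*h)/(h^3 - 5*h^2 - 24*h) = (h - 1)/(h + 3)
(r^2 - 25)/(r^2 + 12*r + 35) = (r - 5)/(r + 7)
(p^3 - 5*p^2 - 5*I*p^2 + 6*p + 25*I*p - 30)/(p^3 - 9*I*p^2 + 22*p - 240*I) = (p^2 + p*(-5 + I) - 5*I)/(p^2 - 3*I*p + 40)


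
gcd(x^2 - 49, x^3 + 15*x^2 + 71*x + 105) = x + 7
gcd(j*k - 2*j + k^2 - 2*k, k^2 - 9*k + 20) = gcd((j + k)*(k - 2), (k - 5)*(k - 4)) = 1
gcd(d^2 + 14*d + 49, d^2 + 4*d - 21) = d + 7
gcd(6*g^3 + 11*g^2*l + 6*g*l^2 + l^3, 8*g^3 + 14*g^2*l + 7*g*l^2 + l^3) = 2*g^2 + 3*g*l + l^2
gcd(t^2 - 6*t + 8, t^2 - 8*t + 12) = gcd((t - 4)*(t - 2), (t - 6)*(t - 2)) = t - 2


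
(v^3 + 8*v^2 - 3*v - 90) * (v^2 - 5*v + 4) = v^5 + 3*v^4 - 39*v^3 - 43*v^2 + 438*v - 360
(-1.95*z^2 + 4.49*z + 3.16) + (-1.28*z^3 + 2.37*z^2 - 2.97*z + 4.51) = -1.28*z^3 + 0.42*z^2 + 1.52*z + 7.67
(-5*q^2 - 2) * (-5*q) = 25*q^3 + 10*q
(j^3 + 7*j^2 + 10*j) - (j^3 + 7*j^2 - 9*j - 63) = 19*j + 63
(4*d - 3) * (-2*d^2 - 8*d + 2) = -8*d^3 - 26*d^2 + 32*d - 6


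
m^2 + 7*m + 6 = (m + 1)*(m + 6)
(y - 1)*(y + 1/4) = y^2 - 3*y/4 - 1/4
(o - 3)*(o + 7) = o^2 + 4*o - 21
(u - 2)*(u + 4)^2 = u^3 + 6*u^2 - 32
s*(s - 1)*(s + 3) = s^3 + 2*s^2 - 3*s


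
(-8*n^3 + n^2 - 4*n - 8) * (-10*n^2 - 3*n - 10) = 80*n^5 + 14*n^4 + 117*n^3 + 82*n^2 + 64*n + 80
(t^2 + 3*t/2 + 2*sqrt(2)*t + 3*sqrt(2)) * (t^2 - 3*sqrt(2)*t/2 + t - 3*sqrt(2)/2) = t^4 + sqrt(2)*t^3/2 + 5*t^3/2 - 9*t^2/2 + 5*sqrt(2)*t^2/4 - 15*t + 3*sqrt(2)*t/4 - 9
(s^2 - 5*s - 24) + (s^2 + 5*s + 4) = 2*s^2 - 20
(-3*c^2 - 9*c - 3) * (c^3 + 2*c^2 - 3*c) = -3*c^5 - 15*c^4 - 12*c^3 + 21*c^2 + 9*c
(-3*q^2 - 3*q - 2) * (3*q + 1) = -9*q^3 - 12*q^2 - 9*q - 2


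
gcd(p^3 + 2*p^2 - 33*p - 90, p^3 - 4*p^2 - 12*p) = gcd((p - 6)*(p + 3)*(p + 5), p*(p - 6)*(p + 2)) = p - 6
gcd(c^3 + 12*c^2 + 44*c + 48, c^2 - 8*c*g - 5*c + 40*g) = 1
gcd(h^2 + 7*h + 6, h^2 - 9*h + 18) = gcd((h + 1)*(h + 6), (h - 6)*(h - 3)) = 1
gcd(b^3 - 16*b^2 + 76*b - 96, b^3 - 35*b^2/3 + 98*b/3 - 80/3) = b^2 - 10*b + 16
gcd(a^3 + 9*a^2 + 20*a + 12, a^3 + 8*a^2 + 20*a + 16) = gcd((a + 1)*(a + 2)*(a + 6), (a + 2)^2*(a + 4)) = a + 2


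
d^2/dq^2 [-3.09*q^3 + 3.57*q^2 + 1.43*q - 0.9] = 7.14 - 18.54*q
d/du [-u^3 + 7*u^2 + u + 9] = -3*u^2 + 14*u + 1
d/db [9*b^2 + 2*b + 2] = 18*b + 2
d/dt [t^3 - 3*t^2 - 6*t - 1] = 3*t^2 - 6*t - 6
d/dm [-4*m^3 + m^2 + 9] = 2*m*(1 - 6*m)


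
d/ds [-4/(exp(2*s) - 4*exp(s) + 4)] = 8*(exp(s) - 2)*exp(s)/(exp(2*s) - 4*exp(s) + 4)^2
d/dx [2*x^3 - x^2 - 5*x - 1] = 6*x^2 - 2*x - 5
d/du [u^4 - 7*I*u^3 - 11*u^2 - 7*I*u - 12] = 4*u^3 - 21*I*u^2 - 22*u - 7*I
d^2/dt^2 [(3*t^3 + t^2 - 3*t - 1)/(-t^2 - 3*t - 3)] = 6*(-4*t^3 - 23*t^2 - 33*t - 10)/(t^6 + 9*t^5 + 36*t^4 + 81*t^3 + 108*t^2 + 81*t + 27)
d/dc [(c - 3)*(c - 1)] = 2*c - 4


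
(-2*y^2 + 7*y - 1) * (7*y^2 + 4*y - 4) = -14*y^4 + 41*y^3 + 29*y^2 - 32*y + 4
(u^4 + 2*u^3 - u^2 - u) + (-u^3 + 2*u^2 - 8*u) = u^4 + u^3 + u^2 - 9*u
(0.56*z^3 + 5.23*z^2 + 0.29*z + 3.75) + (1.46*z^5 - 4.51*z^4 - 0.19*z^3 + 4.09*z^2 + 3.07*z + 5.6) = 1.46*z^5 - 4.51*z^4 + 0.37*z^3 + 9.32*z^2 + 3.36*z + 9.35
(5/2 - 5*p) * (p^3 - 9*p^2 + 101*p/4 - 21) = -5*p^4 + 95*p^3/2 - 595*p^2/4 + 1345*p/8 - 105/2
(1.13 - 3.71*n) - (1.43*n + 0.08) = 1.05 - 5.14*n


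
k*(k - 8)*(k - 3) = k^3 - 11*k^2 + 24*k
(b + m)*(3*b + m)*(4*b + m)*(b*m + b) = 12*b^4*m + 12*b^4 + 19*b^3*m^2 + 19*b^3*m + 8*b^2*m^3 + 8*b^2*m^2 + b*m^4 + b*m^3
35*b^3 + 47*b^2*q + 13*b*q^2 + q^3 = (b + q)*(5*b + q)*(7*b + q)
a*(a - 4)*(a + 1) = a^3 - 3*a^2 - 4*a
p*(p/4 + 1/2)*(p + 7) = p^3/4 + 9*p^2/4 + 7*p/2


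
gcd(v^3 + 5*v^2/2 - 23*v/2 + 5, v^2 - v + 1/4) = v - 1/2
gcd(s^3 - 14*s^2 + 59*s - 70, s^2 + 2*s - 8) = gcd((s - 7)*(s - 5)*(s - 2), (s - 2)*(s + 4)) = s - 2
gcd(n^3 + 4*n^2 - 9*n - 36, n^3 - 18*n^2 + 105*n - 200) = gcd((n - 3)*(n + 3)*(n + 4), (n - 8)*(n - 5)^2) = 1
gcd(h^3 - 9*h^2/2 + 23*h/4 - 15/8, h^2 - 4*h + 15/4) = h^2 - 4*h + 15/4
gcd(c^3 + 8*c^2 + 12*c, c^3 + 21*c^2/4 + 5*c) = c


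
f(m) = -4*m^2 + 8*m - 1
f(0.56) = 2.23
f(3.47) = -21.40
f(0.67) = 2.56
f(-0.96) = -12.37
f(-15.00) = -1021.00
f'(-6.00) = 56.00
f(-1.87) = -29.95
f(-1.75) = -27.25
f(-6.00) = -193.00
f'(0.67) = 2.64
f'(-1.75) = 22.00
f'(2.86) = -14.88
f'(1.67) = -5.36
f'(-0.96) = 15.68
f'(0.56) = 3.52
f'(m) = 8 - 8*m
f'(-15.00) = 128.00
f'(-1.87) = 22.96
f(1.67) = 1.20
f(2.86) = -10.84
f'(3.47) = -19.76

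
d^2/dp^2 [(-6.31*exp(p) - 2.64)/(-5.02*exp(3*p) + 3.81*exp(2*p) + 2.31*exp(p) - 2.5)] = (636.058096*exp(6*p) + 236.702538*exp(5*p) - 171.140169*exp(4*p) - 992.949361*exp(3*p) + 132.133212*exp(2*p) + 151.111554*exp(p) + 54.6835)*exp(p)/(126.506008*exp(9*p) - 288.040572*exp(8*p) + 43.973694*exp(7*p) + 398.785791*exp(6*p) - 307.127907*exp(5*p) - 126.063873*exp(4*p) + 213.815109*exp(3*p) - 31.41675*exp(2*p) - 43.3125*exp(p) + 15.625)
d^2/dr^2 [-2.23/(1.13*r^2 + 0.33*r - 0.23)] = (5.694974*r^2 + 1.663134*r - 2.23*(2.26*r + 0.33)*(4.52*r + 0.66) - 1.159154)/(1.13*r^2 + 0.33*r - 0.23)^3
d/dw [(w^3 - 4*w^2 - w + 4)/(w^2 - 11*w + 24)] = (w^4 - 22*w^3 + 117*w^2 - 200*w + 20)/(w^4 - 22*w^3 + 169*w^2 - 528*w + 576)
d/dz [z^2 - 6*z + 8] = 2*z - 6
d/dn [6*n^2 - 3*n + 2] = 12*n - 3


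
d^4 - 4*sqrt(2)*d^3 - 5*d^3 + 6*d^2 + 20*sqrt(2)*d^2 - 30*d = d*(d - 5)*(d - 3*sqrt(2))*(d - sqrt(2))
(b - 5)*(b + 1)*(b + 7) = b^3 + 3*b^2 - 33*b - 35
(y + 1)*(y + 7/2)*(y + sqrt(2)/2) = y^3 + sqrt(2)*y^2/2 + 9*y^2/2 + 9*sqrt(2)*y/4 + 7*y/2 + 7*sqrt(2)/4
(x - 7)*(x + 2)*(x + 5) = x^3 - 39*x - 70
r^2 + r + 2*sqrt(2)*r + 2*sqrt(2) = (r + 1)*(r + 2*sqrt(2))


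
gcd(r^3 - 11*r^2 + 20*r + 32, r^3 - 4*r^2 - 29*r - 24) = r^2 - 7*r - 8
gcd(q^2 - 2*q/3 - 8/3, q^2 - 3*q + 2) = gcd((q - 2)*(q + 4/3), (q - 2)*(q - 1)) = q - 2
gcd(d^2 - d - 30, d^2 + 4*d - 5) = d + 5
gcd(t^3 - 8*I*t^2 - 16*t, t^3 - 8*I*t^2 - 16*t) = t^3 - 8*I*t^2 - 16*t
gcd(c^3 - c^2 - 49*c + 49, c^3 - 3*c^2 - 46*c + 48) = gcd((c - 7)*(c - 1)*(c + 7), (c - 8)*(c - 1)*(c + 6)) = c - 1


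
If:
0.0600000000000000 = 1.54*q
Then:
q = 0.04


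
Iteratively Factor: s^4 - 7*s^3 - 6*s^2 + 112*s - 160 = (s - 4)*(s^3 - 3*s^2 - 18*s + 40) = (s - 5)*(s - 4)*(s^2 + 2*s - 8) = (s - 5)*(s - 4)*(s - 2)*(s + 4)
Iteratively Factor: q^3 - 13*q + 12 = (q - 1)*(q^2 + q - 12) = (q - 3)*(q - 1)*(q + 4)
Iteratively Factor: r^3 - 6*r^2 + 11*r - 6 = (r - 1)*(r^2 - 5*r + 6) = (r - 3)*(r - 1)*(r - 2)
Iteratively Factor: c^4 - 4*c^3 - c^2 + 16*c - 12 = (c - 1)*(c^3 - 3*c^2 - 4*c + 12) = (c - 2)*(c - 1)*(c^2 - c - 6) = (c - 3)*(c - 2)*(c - 1)*(c + 2)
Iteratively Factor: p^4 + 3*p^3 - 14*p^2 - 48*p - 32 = (p - 4)*(p^3 + 7*p^2 + 14*p + 8) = (p - 4)*(p + 4)*(p^2 + 3*p + 2) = (p - 4)*(p + 1)*(p + 4)*(p + 2)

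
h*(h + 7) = h^2 + 7*h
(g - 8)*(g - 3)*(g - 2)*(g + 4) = g^4 - 9*g^3 - 6*g^2 + 136*g - 192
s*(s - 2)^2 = s^3 - 4*s^2 + 4*s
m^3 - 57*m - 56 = (m - 8)*(m + 1)*(m + 7)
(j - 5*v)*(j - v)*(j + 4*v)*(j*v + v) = j^4*v - 2*j^3*v^2 + j^3*v - 19*j^2*v^3 - 2*j^2*v^2 + 20*j*v^4 - 19*j*v^3 + 20*v^4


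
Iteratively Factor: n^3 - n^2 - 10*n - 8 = (n + 1)*(n^2 - 2*n - 8) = (n + 1)*(n + 2)*(n - 4)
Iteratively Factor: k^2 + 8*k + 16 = (k + 4)*(k + 4)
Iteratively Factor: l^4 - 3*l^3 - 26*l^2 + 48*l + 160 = (l + 4)*(l^3 - 7*l^2 + 2*l + 40) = (l - 4)*(l + 4)*(l^2 - 3*l - 10) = (l - 5)*(l - 4)*(l + 4)*(l + 2)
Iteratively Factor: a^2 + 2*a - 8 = (a + 4)*(a - 2)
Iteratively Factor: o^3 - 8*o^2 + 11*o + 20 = (o - 4)*(o^2 - 4*o - 5) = (o - 4)*(o + 1)*(o - 5)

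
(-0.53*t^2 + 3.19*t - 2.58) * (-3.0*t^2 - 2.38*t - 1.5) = 1.59*t^4 - 8.3086*t^3 + 0.942800000000001*t^2 + 1.3554*t + 3.87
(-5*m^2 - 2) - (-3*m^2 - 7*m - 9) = -2*m^2 + 7*m + 7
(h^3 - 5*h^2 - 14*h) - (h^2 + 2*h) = h^3 - 6*h^2 - 16*h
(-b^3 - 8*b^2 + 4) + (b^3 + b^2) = 4 - 7*b^2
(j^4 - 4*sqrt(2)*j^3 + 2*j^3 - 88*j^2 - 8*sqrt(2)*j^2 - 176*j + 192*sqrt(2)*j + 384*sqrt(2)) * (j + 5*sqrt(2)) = j^5 + sqrt(2)*j^4 + 2*j^4 - 128*j^3 + 2*sqrt(2)*j^3 - 248*sqrt(2)*j^2 - 256*j^2 - 496*sqrt(2)*j + 1920*j + 3840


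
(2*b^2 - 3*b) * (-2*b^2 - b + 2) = -4*b^4 + 4*b^3 + 7*b^2 - 6*b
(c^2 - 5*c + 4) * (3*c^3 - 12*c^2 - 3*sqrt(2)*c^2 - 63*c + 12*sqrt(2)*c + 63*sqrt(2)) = 3*c^5 - 27*c^4 - 3*sqrt(2)*c^4 + 9*c^3 + 27*sqrt(2)*c^3 - 9*sqrt(2)*c^2 + 267*c^2 - 267*sqrt(2)*c - 252*c + 252*sqrt(2)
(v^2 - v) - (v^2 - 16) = 16 - v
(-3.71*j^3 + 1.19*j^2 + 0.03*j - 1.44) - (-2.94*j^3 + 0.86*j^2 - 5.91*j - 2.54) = -0.77*j^3 + 0.33*j^2 + 5.94*j + 1.1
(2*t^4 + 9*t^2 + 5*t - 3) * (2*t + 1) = 4*t^5 + 2*t^4 + 18*t^3 + 19*t^2 - t - 3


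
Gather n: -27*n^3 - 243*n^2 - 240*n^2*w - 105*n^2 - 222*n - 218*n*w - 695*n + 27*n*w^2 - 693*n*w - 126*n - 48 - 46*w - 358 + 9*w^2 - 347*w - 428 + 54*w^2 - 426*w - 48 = -27*n^3 + n^2*(-240*w - 348) + n*(27*w^2 - 911*w - 1043) + 63*w^2 - 819*w - 882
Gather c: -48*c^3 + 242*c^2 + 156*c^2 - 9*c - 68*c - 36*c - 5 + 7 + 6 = -48*c^3 + 398*c^2 - 113*c + 8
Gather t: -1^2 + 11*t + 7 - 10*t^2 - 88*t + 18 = -10*t^2 - 77*t + 24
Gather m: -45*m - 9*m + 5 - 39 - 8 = -54*m - 42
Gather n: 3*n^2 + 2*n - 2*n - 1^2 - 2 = 3*n^2 - 3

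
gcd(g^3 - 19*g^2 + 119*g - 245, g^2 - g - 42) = g - 7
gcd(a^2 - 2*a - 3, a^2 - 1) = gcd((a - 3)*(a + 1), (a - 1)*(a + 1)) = a + 1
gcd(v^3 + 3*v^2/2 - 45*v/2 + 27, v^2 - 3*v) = v - 3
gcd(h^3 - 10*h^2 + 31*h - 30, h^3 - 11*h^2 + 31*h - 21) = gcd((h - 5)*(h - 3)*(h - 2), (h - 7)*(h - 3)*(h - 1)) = h - 3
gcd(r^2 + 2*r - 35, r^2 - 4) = 1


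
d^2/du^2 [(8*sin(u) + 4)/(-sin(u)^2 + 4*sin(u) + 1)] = 8*(9*sin(u)^5 + 6*sin(u)^4 + 3*sin(u)^2 - 3*sin(u)/2 + 3*sin(3*u) - sin(5*u)/2 - 9)/(sin(u)^2 - 4*sin(u) - 1)^3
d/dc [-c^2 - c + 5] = -2*c - 1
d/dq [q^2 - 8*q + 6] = 2*q - 8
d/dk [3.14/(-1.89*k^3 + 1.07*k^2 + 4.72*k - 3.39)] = (17.8038*k^2 - 6.7196*k - 14.8208)/(1.89*k^3 - 1.07*k^2 - 4.72*k + 3.39)^2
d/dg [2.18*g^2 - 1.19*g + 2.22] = 4.36*g - 1.19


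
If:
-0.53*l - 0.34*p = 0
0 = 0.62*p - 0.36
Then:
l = -0.37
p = 0.58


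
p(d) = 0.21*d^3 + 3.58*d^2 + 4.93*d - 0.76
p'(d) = 0.63*d^2 + 7.16*d + 4.93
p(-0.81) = -2.52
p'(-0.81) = -0.46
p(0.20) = 0.37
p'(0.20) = 6.39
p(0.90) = 6.73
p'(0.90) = 11.88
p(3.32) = 62.75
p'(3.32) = 35.65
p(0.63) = 3.82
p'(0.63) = 9.69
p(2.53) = 38.03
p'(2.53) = 27.08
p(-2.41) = 5.21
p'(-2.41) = -8.67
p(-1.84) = 0.98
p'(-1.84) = -6.11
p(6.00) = 203.06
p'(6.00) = 70.57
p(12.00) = 936.80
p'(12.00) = 181.57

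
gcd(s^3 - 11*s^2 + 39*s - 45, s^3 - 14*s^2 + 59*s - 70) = s - 5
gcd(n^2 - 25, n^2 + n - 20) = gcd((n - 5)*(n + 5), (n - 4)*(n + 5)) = n + 5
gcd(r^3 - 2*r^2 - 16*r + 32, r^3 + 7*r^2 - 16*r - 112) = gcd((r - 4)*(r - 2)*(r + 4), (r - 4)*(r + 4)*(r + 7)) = r^2 - 16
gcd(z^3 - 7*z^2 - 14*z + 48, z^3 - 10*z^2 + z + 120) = z^2 - 5*z - 24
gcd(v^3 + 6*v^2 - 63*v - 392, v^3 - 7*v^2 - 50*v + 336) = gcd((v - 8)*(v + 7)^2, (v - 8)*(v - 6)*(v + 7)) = v^2 - v - 56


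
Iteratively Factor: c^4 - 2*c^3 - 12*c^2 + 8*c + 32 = (c - 2)*(c^3 - 12*c - 16) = (c - 4)*(c - 2)*(c^2 + 4*c + 4) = (c - 4)*(c - 2)*(c + 2)*(c + 2)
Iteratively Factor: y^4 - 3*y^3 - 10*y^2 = (y)*(y^3 - 3*y^2 - 10*y) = y*(y - 5)*(y^2 + 2*y) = y^2*(y - 5)*(y + 2)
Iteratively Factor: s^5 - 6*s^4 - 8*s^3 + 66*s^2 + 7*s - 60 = (s + 3)*(s^4 - 9*s^3 + 19*s^2 + 9*s - 20) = (s - 1)*(s + 3)*(s^3 - 8*s^2 + 11*s + 20) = (s - 4)*(s - 1)*(s + 3)*(s^2 - 4*s - 5) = (s - 5)*(s - 4)*(s - 1)*(s + 3)*(s + 1)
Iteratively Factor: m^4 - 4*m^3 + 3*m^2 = (m)*(m^3 - 4*m^2 + 3*m) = m*(m - 1)*(m^2 - 3*m) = m*(m - 3)*(m - 1)*(m)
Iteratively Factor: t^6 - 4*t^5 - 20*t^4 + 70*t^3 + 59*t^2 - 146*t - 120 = (t + 1)*(t^5 - 5*t^4 - 15*t^3 + 85*t^2 - 26*t - 120) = (t - 5)*(t + 1)*(t^4 - 15*t^2 + 10*t + 24) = (t - 5)*(t + 1)^2*(t^3 - t^2 - 14*t + 24) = (t - 5)*(t - 3)*(t + 1)^2*(t^2 + 2*t - 8) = (t - 5)*(t - 3)*(t - 2)*(t + 1)^2*(t + 4)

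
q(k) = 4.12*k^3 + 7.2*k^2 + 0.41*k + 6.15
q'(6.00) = 531.77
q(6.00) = 1157.73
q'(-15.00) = 2565.41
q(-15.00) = -12285.00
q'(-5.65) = 313.61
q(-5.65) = -509.42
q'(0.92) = 24.12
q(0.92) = 15.83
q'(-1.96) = 19.67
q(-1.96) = 1.98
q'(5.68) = 480.97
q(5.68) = 995.76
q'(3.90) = 244.57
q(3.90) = 361.66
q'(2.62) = 122.98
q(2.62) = 130.74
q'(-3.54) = 104.32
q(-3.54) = -87.84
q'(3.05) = 159.31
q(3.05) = 191.27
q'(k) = 12.36*k^2 + 14.4*k + 0.41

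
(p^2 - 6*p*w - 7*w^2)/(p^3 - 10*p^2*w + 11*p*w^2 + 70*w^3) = (p + w)/(p^2 - 3*p*w - 10*w^2)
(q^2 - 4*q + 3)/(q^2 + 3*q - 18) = (q - 1)/(q + 6)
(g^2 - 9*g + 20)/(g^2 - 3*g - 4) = (g - 5)/(g + 1)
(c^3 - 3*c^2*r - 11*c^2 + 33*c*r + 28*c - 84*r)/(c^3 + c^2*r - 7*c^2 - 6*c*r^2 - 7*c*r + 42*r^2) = (-c^2 + 3*c*r + 4*c - 12*r)/(-c^2 - c*r + 6*r^2)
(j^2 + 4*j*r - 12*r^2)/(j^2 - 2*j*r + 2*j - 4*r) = (j + 6*r)/(j + 2)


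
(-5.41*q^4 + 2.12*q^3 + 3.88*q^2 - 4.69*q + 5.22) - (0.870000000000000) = -5.41*q^4 + 2.12*q^3 + 3.88*q^2 - 4.69*q + 4.35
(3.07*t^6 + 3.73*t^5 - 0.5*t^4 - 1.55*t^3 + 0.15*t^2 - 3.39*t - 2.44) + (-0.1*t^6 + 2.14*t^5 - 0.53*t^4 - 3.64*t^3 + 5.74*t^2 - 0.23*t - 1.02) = 2.97*t^6 + 5.87*t^5 - 1.03*t^4 - 5.19*t^3 + 5.89*t^2 - 3.62*t - 3.46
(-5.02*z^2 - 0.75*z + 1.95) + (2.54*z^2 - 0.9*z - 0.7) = -2.48*z^2 - 1.65*z + 1.25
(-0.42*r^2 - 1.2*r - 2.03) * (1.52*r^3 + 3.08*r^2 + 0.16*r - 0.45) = -0.6384*r^5 - 3.1176*r^4 - 6.8488*r^3 - 6.2554*r^2 + 0.2152*r + 0.9135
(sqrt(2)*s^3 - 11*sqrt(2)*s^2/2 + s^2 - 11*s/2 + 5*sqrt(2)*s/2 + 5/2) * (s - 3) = sqrt(2)*s^4 - 17*sqrt(2)*s^3/2 + s^3 - 17*s^2/2 + 19*sqrt(2)*s^2 - 15*sqrt(2)*s/2 + 19*s - 15/2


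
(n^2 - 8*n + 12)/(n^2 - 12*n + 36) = (n - 2)/(n - 6)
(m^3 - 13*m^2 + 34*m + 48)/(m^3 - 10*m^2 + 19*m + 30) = (m - 8)/(m - 5)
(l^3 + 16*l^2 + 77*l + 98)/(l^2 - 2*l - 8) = (l^2 + 14*l + 49)/(l - 4)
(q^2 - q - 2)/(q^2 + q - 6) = (q + 1)/(q + 3)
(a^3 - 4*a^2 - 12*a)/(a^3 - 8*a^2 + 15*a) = (a^2 - 4*a - 12)/(a^2 - 8*a + 15)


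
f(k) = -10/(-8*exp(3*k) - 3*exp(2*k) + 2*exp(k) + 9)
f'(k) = -10*(24*exp(3*k) + 6*exp(2*k) - 2*exp(k))/(-8*exp(3*k) - 3*exp(2*k) + 2*exp(k) + 9)^2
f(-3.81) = -1.11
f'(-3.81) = 0.01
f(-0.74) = -1.19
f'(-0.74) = -0.43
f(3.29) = 0.00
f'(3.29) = -0.00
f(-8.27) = -1.11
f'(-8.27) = 0.00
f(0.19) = 1.41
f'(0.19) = -9.64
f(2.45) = 0.00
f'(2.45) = -0.00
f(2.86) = 0.00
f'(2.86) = -0.00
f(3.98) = 0.00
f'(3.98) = -0.00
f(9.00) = 0.00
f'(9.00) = 0.00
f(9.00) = 0.00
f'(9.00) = 0.00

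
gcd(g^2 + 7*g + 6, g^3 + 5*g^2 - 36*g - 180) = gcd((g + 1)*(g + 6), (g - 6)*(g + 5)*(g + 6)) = g + 6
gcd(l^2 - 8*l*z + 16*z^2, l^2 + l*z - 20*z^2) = -l + 4*z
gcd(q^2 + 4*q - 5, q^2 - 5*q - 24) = 1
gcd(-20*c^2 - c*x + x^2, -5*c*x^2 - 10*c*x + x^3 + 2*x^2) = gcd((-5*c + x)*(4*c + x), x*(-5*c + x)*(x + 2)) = -5*c + x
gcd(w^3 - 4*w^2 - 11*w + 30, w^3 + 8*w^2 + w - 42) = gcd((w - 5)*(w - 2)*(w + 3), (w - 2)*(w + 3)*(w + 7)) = w^2 + w - 6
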